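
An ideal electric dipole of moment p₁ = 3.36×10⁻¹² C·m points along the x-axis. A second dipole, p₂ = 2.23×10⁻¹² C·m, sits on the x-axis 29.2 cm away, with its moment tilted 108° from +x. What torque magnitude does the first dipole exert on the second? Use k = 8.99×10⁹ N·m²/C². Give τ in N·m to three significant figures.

The second dipole sits on the axis of the first, so the field there is axial: E₁ = 2kp₁/r³ along +x.
E₁ = 2(8.99×10⁹)(3.36×10⁻¹²)/(0.292)³ = 2.427 N/C.
Torque on the second dipole: τ = p₂ E₁ sinθ.
τ = (2.23×10⁻¹²)(2.427)·sin108° = 5.146×10⁻¹² N·m.

τ ≈ 5.15×10⁻¹² N·m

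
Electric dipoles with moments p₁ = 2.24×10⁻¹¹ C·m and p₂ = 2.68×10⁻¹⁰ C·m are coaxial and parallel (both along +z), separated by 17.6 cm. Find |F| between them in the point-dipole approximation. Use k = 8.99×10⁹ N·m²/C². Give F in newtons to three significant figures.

On-axis field of dipole 1 at distance r: E = 2kp₁/r³. Force on dipole 2 is F = p₂·dE/dr (gradient along axis).
dE/dr = −6kp₁/r⁴, so |F| = 6kp₁p₂/r⁴ (attractive for aligned moments).
F = 6(8.99×10⁹)(2.24×10⁻¹¹)(2.68×10⁻¹⁰)/(0.176)⁴ = 3.375×10⁻⁷ N.

F ≈ 3.37×10⁻⁷ N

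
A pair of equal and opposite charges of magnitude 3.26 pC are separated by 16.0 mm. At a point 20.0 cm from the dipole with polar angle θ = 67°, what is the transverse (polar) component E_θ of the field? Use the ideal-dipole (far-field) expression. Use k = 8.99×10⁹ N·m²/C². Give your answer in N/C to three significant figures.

E_θ ≈ 0.0540 N/C

Dipole moment p = qd = (3.26×10⁻¹² C)(0.0160 m) = 5.216×10⁻¹⁴ C·m.
For a dipole, E_θ = (kp sinθ)/r³.
kp/r³ = (8.99×10⁹)(5.216×10⁻¹⁴)/(0.200)³ = 0.05861 N/C.
E_θ = 0.05861·sin67° = 0.05396 N/C.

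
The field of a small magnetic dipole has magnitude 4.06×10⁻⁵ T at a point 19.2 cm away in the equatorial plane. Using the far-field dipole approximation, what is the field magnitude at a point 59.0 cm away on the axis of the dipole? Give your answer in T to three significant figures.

Dipole fields scale as 1/r³ in the far field.
The axial field is twice the equatorial field at the same r, so the geometry factor is 2/1.
B₂ = B₁ · (2/1) · (r₁/r₂)³ = 4.06×10⁻⁵ · 2 · (19.2/59.0)³.
(r₁/r₂)³ = (0.3254)³ = 0.03446.
B₂ ≈ 2.798×10⁻⁶ T.

B ≈ 2.80×10⁻⁶ T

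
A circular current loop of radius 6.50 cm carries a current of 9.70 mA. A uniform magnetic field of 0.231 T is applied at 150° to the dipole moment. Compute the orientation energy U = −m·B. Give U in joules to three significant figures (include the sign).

U ≈ 2.58×10⁻⁵ J

Magnetic moment m = IA = Iπa² = (0.00970)·π·(0.0650)² = 1.288×10⁻⁴ A·m².
U = −m·B = −mB cosθ.
U = −(1.288×10⁻⁴)(0.231)·cos150° = 2.577×10⁻⁵ J.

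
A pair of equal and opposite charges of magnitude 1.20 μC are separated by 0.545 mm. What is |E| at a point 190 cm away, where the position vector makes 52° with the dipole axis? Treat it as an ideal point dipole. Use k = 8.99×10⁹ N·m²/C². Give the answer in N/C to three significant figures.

Dipole moment p = qd = (1.20×10⁻⁶ C)(5.45×10⁻⁴ m) = 6.54×10⁻¹⁰ C·m.
At angle θ the dipole field magnitude is E = (kp/r³)·√(1 + 3cos²θ).
kp/r³ = (8.99×10⁹)(6.54×10⁻¹⁰) / (1.90)³ = 0.8572 N/C.
√(1 + 3cos²52°) = √(1 + 3·0.3790) = √2.1371 ≈ 1.4619.
E ≈ 0.8572 × 1.462 = 1.253 N/C.

E ≈ 1.25 N/C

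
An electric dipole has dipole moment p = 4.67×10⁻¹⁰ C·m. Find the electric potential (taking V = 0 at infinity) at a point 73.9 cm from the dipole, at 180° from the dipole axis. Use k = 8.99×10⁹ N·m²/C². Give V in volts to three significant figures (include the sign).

V ≈ -7.69 V

The dipole potential is V = kp cosθ / r².
V = (8.99×10⁹)(4.67×10⁻¹⁰)·cos180° / (0.739)² = -7.688 V.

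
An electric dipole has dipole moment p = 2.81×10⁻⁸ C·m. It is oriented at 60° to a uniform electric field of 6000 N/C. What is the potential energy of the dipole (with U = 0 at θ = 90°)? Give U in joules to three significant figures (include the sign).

U = −p·E = −pE cosθ.
U = −(2.81×10⁻⁸)(6000)·cos60° = -8.430×10⁻⁵ J.

U ≈ -8.43×10⁻⁵ J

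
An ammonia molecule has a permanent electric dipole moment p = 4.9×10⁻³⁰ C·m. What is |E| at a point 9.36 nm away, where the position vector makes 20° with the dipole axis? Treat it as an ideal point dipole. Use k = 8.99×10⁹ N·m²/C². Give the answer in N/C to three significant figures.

E ≈ 1.03×10⁵ N/C

At angle θ the dipole field magnitude is E = (kp/r³)·√(1 + 3cos²θ).
kp/r³ = (8.99×10⁹)(4.90×10⁻³⁰) / (9.36×10⁻⁹)³ = 5.372×10⁴ N/C.
√(1 + 3cos²20°) = √(1 + 3·0.8830) = √3.6491 ≈ 1.9103.
E ≈ 5.372×10⁴ × 1.910 = 1.026×10⁵ N/C.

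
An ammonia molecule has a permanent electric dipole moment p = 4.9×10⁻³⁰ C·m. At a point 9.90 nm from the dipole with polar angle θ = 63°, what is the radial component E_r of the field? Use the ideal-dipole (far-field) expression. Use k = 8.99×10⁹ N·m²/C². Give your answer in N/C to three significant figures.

For a dipole, E_r = (2kp cosθ)/r³.
kp/r³ = (8.99×10⁹)(4.90×10⁻³⁰)/(9.90×10⁻⁹)³ = 4.540×10⁴ N/C.
E_r = 2·4.540×10⁴·cos63° = 4.122×10⁴ N/C.

E_r ≈ 4.12×10⁴ N/C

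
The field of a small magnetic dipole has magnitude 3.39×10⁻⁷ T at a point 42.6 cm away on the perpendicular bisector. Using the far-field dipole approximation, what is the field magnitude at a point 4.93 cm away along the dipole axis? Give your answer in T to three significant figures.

B ≈ 4.37×10⁻⁴ T

Dipole fields scale as 1/r³ in the far field.
The axial field is twice the equatorial field at the same r, so the geometry factor is 2/1.
B₂ = B₁ · (2/1) · (r₁/r₂)³ = 3.39×10⁻⁷ · 2 · (42.6/4.93)³.
(r₁/r₂)³ = (8.641)³ = 645.2.
B₂ ≈ 4.374×10⁻⁴ T.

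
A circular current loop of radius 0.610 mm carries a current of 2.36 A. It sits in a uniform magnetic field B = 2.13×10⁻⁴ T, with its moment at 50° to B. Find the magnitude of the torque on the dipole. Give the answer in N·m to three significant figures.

Magnetic moment m = IA = Iπa² = (2.36)·π·(6.10×10⁻⁴)² = 2.759×10⁻⁶ A·m².
Torque on a magnetic dipole: τ = mB sinθ.
τ = (2.759×10⁻⁶)(2.13×10⁻⁴)·sin50° = 4.502×10⁻¹⁰ N·m.

τ ≈ 4.50×10⁻¹⁰ N·m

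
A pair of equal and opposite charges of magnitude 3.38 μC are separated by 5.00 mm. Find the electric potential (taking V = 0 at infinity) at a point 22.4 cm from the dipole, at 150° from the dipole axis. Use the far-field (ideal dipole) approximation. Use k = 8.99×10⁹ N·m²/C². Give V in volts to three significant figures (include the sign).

Dipole moment p = qd = (3.38×10⁻⁶ C)(0.00500 m) = 1.69×10⁻⁸ C·m.
The dipole potential is V = kp cosθ / r².
V = (8.99×10⁹)(1.69×10⁻⁸)·cos150° / (0.224)² = -2622 V.

V ≈ -2620 V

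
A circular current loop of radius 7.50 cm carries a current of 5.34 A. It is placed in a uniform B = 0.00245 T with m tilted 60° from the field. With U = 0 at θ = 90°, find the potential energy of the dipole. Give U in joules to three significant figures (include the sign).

Magnetic moment m = IA = Iπa² = (5.34)·π·(0.0750)² = 0.09437 A·m².
U = −m·B = −mB cosθ.
U = −(0.09437)(0.00245)·cos60° = -1.156×10⁻⁴ J.

U ≈ -1.16×10⁻⁴ J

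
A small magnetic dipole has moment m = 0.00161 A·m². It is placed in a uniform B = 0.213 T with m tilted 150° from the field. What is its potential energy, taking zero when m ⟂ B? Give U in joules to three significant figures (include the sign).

U ≈ 2.97×10⁻⁴ J

U = −m·B = −mB cosθ.
U = −(0.00161)(0.213)·cos150° = 2.970×10⁻⁴ J.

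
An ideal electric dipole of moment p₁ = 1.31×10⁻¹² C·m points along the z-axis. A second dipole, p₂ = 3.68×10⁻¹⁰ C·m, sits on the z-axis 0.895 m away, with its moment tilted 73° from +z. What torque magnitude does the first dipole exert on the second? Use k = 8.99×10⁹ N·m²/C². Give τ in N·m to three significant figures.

The second dipole sits on the axis of the first, so the field there is axial: E₁ = 2kp₁/r³ along +z.
E₁ = 2(8.99×10⁹)(1.31×10⁻¹²)/(0.895)³ = 0.03285 N/C.
Torque on the second dipole: τ = p₂ E₁ sinθ.
τ = (3.68×10⁻¹⁰)(0.03285)·sin73° = 1.156×10⁻¹¹ N·m.

τ ≈ 1.16×10⁻¹¹ N·m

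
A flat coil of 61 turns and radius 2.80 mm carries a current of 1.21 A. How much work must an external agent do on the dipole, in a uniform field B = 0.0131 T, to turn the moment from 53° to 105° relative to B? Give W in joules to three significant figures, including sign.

m = NIA = NIπa² = 61·(1.21)·π·(0.00280)² = 0.001818 A·m².
W_ext = ΔU = −mB cosθ₂ + mB cosθ₁ = mB(cosθ₁ − cosθ₂).
W = (0.001818)(0.0131)·(cos53° − cos105°) = (2.382×10⁻⁵)·(+0.8606) = 2.050×10⁻⁵ J.

W ≈ 2.05×10⁻⁵ J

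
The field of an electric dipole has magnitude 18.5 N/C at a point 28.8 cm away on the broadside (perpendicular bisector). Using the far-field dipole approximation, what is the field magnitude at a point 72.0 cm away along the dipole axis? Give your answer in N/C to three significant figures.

E ≈ 2.37 N/C

Dipole fields scale as 1/r³ in the far field.
The axial field is twice the equatorial field at the same r, so the geometry factor is 2/1.
E₂ = E₁ · (2/1) · (r₁/r₂)³ = 18.5 · 2 · (28.8/72.0)³.
(r₁/r₂)³ = (0.4)³ = 0.064.
E₂ ≈ 2.368 N/C.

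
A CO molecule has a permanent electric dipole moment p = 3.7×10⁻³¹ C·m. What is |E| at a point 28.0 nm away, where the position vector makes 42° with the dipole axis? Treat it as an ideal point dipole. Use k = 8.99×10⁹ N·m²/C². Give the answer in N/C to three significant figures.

E ≈ 247 N/C

At angle θ the dipole field magnitude is E = (kp/r³)·√(1 + 3cos²θ).
kp/r³ = (8.99×10⁹)(3.70×10⁻³¹) / (2.80×10⁻⁸)³ = 151.5 N/C.
√(1 + 3cos²42°) = √(1 + 3·0.5523) = √2.6568 ≈ 1.6300.
E ≈ 151.5 × 1.630 = 247.0 N/C.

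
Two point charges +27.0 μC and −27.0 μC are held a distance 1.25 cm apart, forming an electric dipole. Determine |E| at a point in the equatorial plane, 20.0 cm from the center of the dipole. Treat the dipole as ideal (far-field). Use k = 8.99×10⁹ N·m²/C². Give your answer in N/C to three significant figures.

E ≈ 3.79×10⁵ N/C

Dipole moment p = qd = (2.70×10⁻⁵ C)(0.0125 m) = 3.375×10⁻⁷ C·m.
In the equatorial plane E = kp/r³.
E = (8.99×10⁹)(3.375×10⁻⁷) / (0.200)³ = 3.793×10⁵ N/C.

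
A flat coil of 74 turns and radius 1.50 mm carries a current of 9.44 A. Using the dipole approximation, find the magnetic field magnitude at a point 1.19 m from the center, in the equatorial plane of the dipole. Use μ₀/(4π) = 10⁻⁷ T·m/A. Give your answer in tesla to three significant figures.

m = NIA = NIπa² = 74·(9.44)·π·(0.00150)² = 0.004938 A·m².
In the equatorial plane B = (μ₀/4π)·m/r³ (half the axial value).
B = (10⁻⁷)·(0.004938) / (1.19)³ = 2.930×10⁻¹⁰ T.

B ≈ 2.93×10⁻¹⁰ T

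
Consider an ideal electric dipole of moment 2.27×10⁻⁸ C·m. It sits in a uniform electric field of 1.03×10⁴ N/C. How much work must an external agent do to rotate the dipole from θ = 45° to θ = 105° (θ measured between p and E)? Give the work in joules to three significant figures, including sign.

W_ext = ΔU = U(θ₂) − U(θ₁) = −pE cosθ₂ − (−pE cosθ₁) = pE(cosθ₁ − cosθ₂).
W = (2.27×10⁻⁸)(1.03×10⁴)·(cos45° − cos105°) = (2.338×10⁻⁴)·(+0.9659) = 2.258×10⁻⁴ J.

W ≈ 2.26×10⁻⁴ J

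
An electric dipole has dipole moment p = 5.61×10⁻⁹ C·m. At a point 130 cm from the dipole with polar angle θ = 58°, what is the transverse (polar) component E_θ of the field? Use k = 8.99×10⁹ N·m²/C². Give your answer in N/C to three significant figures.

E_θ ≈ 19.5 N/C

For a dipole, E_θ = (kp sinθ)/r³.
kp/r³ = (8.99×10⁹)(5.61×10⁻⁹)/(1.30)³ = 22.96 N/C.
E_θ = 22.96·sin58° = 19.47 N/C.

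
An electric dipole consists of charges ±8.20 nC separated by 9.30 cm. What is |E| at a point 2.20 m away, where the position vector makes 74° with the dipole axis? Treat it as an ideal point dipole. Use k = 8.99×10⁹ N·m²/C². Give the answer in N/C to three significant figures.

Dipole moment p = qd = (8.20×10⁻⁹ C)(0.0930 m) = 7.626×10⁻¹⁰ C·m.
At angle θ the dipole field magnitude is E = (kp/r³)·√(1 + 3cos²θ).
kp/r³ = (8.99×10⁹)(7.626×10⁻¹⁰) / (2.20)³ = 0.6439 N/C.
√(1 + 3cos²74°) = √(1 + 3·0.0760) = √1.2279 ≈ 1.1081.
E ≈ 0.6439 × 1.108 = 0.7135 N/C.

E ≈ 0.713 N/C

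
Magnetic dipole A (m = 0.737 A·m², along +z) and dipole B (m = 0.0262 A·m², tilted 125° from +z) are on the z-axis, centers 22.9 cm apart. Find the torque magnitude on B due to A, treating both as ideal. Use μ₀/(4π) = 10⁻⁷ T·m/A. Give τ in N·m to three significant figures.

τ ≈ 2.63×10⁻⁷ N·m

Dipole B is on the axis of dipole A, so B₁ there is axial: B₁ = (μ₀/4π)·2m₁/r³ along +z.
B₁ = 2(10⁻⁷)(0.737)/(0.229)³ = 1.227×10⁻⁵ T.
τ = m₂ B₁ sinθ.
τ = (0.0262)(1.227×10⁻⁵)·sin125° = 2.634×10⁻⁷ N·m.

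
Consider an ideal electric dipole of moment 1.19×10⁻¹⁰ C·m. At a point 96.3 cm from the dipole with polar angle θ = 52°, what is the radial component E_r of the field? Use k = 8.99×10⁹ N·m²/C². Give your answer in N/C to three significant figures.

E_r ≈ 1.48 N/C

For a dipole, E_r = (2kp cosθ)/r³.
kp/r³ = (8.99×10⁹)(1.19×10⁻¹⁰)/(0.963)³ = 1.198 N/C.
E_r = 2·1.198·cos52° = 1.475 N/C.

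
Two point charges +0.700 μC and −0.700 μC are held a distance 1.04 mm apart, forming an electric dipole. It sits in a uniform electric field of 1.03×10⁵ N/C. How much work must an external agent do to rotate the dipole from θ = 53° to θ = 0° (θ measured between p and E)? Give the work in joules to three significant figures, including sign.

Dipole moment p = qd = (7.00×10⁻⁷ C)(0.00104 m) = 7.28×10⁻¹⁰ C·m.
W_ext = ΔU = U(θ₂) − U(θ₁) = −pE cosθ₂ − (−pE cosθ₁) = pE(cosθ₁ − cosθ₂).
W = (7.28×10⁻¹⁰)(1.03×10⁵)·(cos53° − cos0°) = (7.498×10⁻⁵)·(-0.3982) = -2.986×10⁻⁵ J.

W ≈ -2.99×10⁻⁵ J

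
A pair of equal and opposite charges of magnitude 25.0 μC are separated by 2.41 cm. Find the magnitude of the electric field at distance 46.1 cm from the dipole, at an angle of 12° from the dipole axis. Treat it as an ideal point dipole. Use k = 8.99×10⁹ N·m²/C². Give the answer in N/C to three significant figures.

Dipole moment p = qd = (2.50×10⁻⁵ C)(0.0241 m) = 6.025×10⁻⁷ C·m.
At angle θ the dipole field magnitude is E = (kp/r³)·√(1 + 3cos²θ).
kp/r³ = (8.99×10⁹)(6.025×10⁻⁷) / (0.461)³ = 5.529×10⁴ N/C.
√(1 + 3cos²12°) = √(1 + 3·0.9568) = √3.8703 ≈ 1.9673.
E ≈ 5.529×10⁴ × 1.967 = 1.088×10⁵ N/C.

E ≈ 1.09×10⁵ N/C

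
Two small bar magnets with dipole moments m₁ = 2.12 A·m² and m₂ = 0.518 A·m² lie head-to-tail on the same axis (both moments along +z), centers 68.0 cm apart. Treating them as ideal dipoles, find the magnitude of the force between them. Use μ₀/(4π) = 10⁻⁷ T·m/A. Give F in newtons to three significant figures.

F ≈ 3.08×10⁻⁶ N

On-axis B of dipole 1: B = (μ₀/4π)·2m₁/r³. Force on dipole 2: F = m₂·dB/dr.
dB/dr = −(μ₀/4π)·6m₁/r⁴, so |F| = (μ₀/4π)·6m₁m₂/r⁴.
F = 6(10⁻⁷)(2.12)(0.518)/(0.680)⁴ = 3.082×10⁻⁶ N.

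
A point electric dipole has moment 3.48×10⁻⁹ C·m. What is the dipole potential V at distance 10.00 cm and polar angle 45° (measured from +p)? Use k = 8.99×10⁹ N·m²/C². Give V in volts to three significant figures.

V ≈ 2210 V

The dipole potential is V = kp cosθ / r².
V = (8.99×10⁹)(3.48×10⁻⁹)·cos45° / (0.100)² = 2212 V.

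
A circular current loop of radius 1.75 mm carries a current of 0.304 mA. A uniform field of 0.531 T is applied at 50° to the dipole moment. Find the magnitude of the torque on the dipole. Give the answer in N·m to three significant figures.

Magnetic moment m = IA = Iπa² = (3.04×10⁻⁴)·π·(0.00175)² = 2.925×10⁻⁹ A·m².
Torque on a magnetic dipole: τ = mB sinθ.
τ = (2.925×10⁻⁹)(0.531)·sin50° = 1.190×10⁻⁹ N·m.

τ ≈ 1.19×10⁻⁹ N·m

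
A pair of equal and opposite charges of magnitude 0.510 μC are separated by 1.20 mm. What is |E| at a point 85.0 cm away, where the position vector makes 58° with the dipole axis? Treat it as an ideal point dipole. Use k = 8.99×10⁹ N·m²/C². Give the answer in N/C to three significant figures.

Dipole moment p = qd = (5.10×10⁻⁷ C)(0.00120 m) = 6.12×10⁻¹⁰ C·m.
At angle θ the dipole field magnitude is E = (kp/r³)·√(1 + 3cos²θ).
kp/r³ = (8.99×10⁹)(6.12×10⁻¹⁰) / (0.850)³ = 8.959 N/C.
√(1 + 3cos²58°) = √(1 + 3·0.2808) = √1.8424 ≈ 1.3574.
E ≈ 8.959 × 1.357 = 12.16 N/C.

E ≈ 12.2 N/C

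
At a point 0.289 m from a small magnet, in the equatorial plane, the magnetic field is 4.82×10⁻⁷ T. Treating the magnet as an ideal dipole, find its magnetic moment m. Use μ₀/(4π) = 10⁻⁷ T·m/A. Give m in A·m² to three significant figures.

In the equatorial plane B = (μ₀/4π)·m/r³, so m = Br³·4π/(μ₀).
m = (4.82×10⁻⁷)·(0.289)³ / (10⁻⁷) = 0.1163 A·m².

m ≈ 0.116 A·m²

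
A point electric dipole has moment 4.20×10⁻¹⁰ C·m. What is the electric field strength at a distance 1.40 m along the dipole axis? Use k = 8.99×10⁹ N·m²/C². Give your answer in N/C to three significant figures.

E ≈ 2.75 N/C

On the dipole axis E = 2kp/r³.
E = 2·(8.99×10⁹)(4.20×10⁻¹⁰) / (1.40)³ = 2.752 N/C.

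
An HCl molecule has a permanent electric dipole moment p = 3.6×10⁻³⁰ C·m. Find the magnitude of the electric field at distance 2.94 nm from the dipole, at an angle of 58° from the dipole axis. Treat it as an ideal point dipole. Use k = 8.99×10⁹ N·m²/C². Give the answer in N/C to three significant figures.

E ≈ 1.73×10⁶ N/C

At angle θ the dipole field magnitude is E = (kp/r³)·√(1 + 3cos²θ).
kp/r³ = (8.99×10⁹)(3.60×10⁻³⁰) / (2.94×10⁻⁹)³ = 1.274×10⁶ N/C.
√(1 + 3cos²58°) = √(1 + 3·0.2808) = √1.8424 ≈ 1.3574.
E ≈ 1.274×10⁶ × 1.357 = 1.729×10⁶ N/C.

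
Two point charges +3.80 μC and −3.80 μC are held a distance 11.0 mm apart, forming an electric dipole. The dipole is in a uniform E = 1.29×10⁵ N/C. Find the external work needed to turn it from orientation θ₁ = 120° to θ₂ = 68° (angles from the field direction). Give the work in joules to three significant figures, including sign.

W ≈ -0.00472 J

Dipole moment p = qd = (3.80×10⁻⁶ C)(0.0110 m) = 4.18×10⁻⁸ C·m.
W_ext = ΔU = U(θ₂) − U(θ₁) = −pE cosθ₂ − (−pE cosθ₁) = pE(cosθ₁ − cosθ₂).
W = (4.18×10⁻⁸)(1.29×10⁵)·(cos120° − cos68°) = (0.005392)·(-0.8746) = -0.004716 J.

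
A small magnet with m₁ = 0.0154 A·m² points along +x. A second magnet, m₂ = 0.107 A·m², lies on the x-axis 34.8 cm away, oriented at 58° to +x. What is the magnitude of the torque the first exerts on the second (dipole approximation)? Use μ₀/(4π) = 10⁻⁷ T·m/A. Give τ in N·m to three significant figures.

Dipole B is on the axis of dipole A, so B₁ there is axial: B₁ = (μ₀/4π)·2m₁/r³ along +x.
B₁ = 2(10⁻⁷)(0.0154)/(0.348)³ = 7.308×10⁻⁸ T.
τ = m₂ B₁ sinθ.
τ = (0.107)(7.308×10⁻⁸)·sin58° = 6.632×10⁻⁹ N·m.

τ ≈ 6.63×10⁻⁹ N·m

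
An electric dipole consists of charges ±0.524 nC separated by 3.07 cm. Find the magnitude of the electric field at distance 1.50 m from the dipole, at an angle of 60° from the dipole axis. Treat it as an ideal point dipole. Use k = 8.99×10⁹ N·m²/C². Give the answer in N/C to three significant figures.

Dipole moment p = qd = (5.24×10⁻¹⁰ C)(0.0307 m) = 1.609×10⁻¹¹ C·m.
At angle θ the dipole field magnitude is E = (kp/r³)·√(1 + 3cos²θ).
kp/r³ = (8.99×10⁹)(1.609×10⁻¹¹) / (1.50)³ = 0.04286 N/C.
√(1 + 3cos²60°) = √(1 + 3·0.2500) = √1.7500 ≈ 1.3229.
E ≈ 0.04286 × 1.323 = 0.05670 N/C.

E ≈ 0.0567 N/C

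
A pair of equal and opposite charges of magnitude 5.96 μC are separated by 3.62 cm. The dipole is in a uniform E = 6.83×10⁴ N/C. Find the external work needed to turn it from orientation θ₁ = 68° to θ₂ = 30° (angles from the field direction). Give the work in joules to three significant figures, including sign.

Dipole moment p = qd = (5.96×10⁻⁶ C)(0.0362 m) = 2.158×10⁻⁷ C·m.
W_ext = ΔU = U(θ₂) − U(θ₁) = −pE cosθ₂ − (−pE cosθ₁) = pE(cosθ₁ − cosθ₂).
W = (2.158×10⁻⁷)(6.83×10⁴)·(cos68° − cos30°) = (0.01474)·(-0.4914) = -0.007243 J.

W ≈ -0.00724 J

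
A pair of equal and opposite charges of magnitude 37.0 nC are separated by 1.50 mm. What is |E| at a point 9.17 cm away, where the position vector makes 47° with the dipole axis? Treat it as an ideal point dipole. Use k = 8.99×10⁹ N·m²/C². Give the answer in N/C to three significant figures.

E ≈ 1000 N/C

Dipole moment p = qd = (3.70×10⁻⁸ C)(0.00150 m) = 5.55×10⁻¹¹ C·m.
At angle θ the dipole field magnitude is E = (kp/r³)·√(1 + 3cos²θ).
kp/r³ = (8.99×10⁹)(5.55×10⁻¹¹) / (0.0917)³ = 647.1 N/C.
√(1 + 3cos²47°) = √(1 + 3·0.4651) = √2.3954 ≈ 1.5477.
E ≈ 647.1 × 1.548 = 1001 N/C.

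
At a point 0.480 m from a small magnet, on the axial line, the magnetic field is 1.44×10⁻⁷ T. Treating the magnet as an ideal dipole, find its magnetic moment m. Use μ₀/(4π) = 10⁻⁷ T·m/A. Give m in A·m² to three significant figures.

m ≈ 0.0796 A·m²

On axis B = (μ₀/4π)·2m/r³, so m = Br³·4π/(μ₀·2).
m = (1.44×10⁻⁷)·(0.480)³ / (2·10⁻⁷) = 0.07963 A·m².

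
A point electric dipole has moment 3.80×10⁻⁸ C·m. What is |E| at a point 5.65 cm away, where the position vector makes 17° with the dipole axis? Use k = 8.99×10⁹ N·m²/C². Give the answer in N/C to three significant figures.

At angle θ the dipole field magnitude is E = (kp/r³)·√(1 + 3cos²θ).
kp/r³ = (8.99×10⁹)(3.80×10⁻⁸) / (0.0565)³ = 1.894×10⁶ N/C.
√(1 + 3cos²17°) = √(1 + 3·0.9145) = √3.7436 ≈ 1.9348.
E ≈ 1.894×10⁶ × 1.935 = 3.665×10⁶ N/C.

E ≈ 3.66×10⁶ N/C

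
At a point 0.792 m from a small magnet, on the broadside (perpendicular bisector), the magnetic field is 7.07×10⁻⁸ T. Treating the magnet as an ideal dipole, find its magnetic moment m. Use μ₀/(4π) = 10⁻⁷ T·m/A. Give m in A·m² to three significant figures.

In the equatorial plane B = (μ₀/4π)·m/r³, so m = Br³·4π/(μ₀).
m = (7.07×10⁻⁸)·(0.792)³ / (10⁻⁷) = 0.3512 A·m².

m ≈ 0.351 A·m²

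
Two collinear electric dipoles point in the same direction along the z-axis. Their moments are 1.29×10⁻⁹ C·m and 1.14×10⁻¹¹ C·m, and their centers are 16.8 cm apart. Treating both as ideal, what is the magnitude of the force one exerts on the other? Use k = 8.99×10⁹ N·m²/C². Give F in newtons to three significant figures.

On-axis field of dipole 1 at distance r: E = 2kp₁/r³. Force on dipole 2 is F = p₂·dE/dr (gradient along axis).
dE/dr = −6kp₁/r⁴, so |F| = 6kp₁p₂/r⁴ (attractive for aligned moments).
F = 6(8.99×10⁹)(1.29×10⁻⁹)(1.14×10⁻¹¹)/(0.168)⁴ = 9.958×10⁻⁷ N.

F ≈ 9.96×10⁻⁷ N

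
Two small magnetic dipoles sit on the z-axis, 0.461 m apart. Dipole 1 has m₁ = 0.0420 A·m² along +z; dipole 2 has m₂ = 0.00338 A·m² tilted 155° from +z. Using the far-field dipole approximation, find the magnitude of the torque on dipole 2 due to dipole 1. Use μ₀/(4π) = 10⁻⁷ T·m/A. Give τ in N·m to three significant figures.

Dipole B is on the axis of dipole A, so B₁ there is axial: B₁ = (μ₀/4π)·2m₁/r³ along +z.
B₁ = 2(10⁻⁷)(0.0420)/(0.461)³ = 8.574×10⁻⁸ T.
τ = m₂ B₁ sinθ.
τ = (0.00338)(8.574×10⁻⁸)·sin155° = 1.225×10⁻¹⁰ N·m.

τ ≈ 1.22×10⁻¹⁰ N·m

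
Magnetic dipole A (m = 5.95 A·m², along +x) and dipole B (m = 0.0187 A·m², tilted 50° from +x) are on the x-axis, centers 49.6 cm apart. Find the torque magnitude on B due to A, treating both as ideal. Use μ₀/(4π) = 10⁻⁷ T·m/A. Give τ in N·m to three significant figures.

τ ≈ 1.40×10⁻⁷ N·m

Dipole B is on the axis of dipole A, so B₁ there is axial: B₁ = (μ₀/4π)·2m₁/r³ along +x.
B₁ = 2(10⁻⁷)(5.95)/(0.496)³ = 9.752×10⁻⁶ T.
τ = m₂ B₁ sinθ.
τ = (0.0187)(9.752×10⁻⁶)·sin50° = 1.397×10⁻⁷ N·m.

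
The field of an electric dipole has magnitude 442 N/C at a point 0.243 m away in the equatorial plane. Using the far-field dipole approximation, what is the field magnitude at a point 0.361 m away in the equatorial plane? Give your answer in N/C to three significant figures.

Dipole fields scale as 1/r³ in the far field; the geometry is the same at both points.
E₂ = E₁ · (r₁/r₂)³ = 442 · (0.243/0.361)³.
(r₁/r₂)³ = (0.6731)³ = 0.305.
E₂ ≈ 134.8 N/C.

E ≈ 135 N/C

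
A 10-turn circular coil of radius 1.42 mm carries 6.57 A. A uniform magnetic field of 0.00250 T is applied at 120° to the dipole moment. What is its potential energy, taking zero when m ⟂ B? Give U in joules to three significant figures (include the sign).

U ≈ 5.20×10⁻⁷ J

m = NIA = NIπa² = 10·(6.57)·π·(0.00142)² = 4.162×10⁻⁴ A·m².
U = −m·B = −mB cosθ.
U = −(4.162×10⁻⁴)(0.00250)·cos120° = 5.202×10⁻⁷ J.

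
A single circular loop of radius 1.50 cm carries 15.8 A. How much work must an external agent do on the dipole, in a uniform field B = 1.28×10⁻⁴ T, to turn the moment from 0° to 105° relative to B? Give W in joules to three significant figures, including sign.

Magnetic moment m = IA = Iπa² = (15.8)·π·(0.0150)² = 0.01117 A·m².
W_ext = ΔU = −mB cosθ₂ + mB cosθ₁ = mB(cosθ₁ − cosθ₂).
W = (0.01117)(1.28×10⁻⁴)·(cos0° − cos105°) = (1.430×10⁻⁶)·(+1.2588) = 1.800×10⁻⁶ J.

W ≈ 1.80×10⁻⁶ J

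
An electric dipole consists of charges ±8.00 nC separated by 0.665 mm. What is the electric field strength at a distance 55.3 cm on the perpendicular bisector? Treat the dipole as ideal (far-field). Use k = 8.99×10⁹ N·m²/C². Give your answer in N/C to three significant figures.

Dipole moment p = qd = (8.00×10⁻⁹ C)(6.65×10⁻⁴ m) = 5.32×10⁻¹² C·m.
On the perpendicular bisector E = kp/r³ (half the axial value at the same distance).
E = (8.99×10⁹)(5.32×10⁻¹²) / (0.553)³ = 0.2828 N/C.

E ≈ 0.283 N/C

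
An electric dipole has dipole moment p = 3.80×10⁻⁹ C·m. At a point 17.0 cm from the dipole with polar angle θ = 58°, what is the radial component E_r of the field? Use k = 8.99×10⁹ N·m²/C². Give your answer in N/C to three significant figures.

E_r ≈ 7370 N/C

For a dipole, E_r = (2kp cosθ)/r³.
kp/r³ = (8.99×10⁹)(3.80×10⁻⁹)/(0.170)³ = 6953 N/C.
E_r = 2·6953·cos58° = 7369 N/C.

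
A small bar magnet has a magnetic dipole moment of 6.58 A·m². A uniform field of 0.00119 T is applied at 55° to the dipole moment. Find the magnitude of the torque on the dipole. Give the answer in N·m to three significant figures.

Torque on a magnetic dipole: τ = mB sinθ.
τ = (6.58)(0.00119)·sin55° = 0.006414 N·m.

τ ≈ 0.00641 N·m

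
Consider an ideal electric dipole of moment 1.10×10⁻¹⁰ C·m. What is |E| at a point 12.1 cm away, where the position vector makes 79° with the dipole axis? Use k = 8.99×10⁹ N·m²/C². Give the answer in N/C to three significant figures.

E ≈ 588 N/C

At angle θ the dipole field magnitude is E = (kp/r³)·√(1 + 3cos²θ).
kp/r³ = (8.99×10⁹)(1.10×10⁻¹⁰) / (0.121)³ = 558.2 N/C.
√(1 + 3cos²79°) = √(1 + 3·0.0364) = √1.1092 ≈ 1.0532.
E ≈ 558.2 × 1.053 = 587.9 N/C.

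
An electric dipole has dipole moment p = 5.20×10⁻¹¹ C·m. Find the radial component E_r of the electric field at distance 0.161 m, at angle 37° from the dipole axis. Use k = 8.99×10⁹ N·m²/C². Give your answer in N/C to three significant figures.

E_r ≈ 179 N/C

For a dipole, E_r = (2kp cosθ)/r³.
kp/r³ = (8.99×10⁹)(5.20×10⁻¹¹)/(0.161)³ = 112.0 N/C.
E_r = 2·112.0·cos37° = 178.9 N/C.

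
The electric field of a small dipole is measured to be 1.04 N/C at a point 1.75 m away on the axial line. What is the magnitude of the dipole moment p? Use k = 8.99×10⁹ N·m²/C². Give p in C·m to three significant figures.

p ≈ 3.10×10⁻¹⁰ C·m

On axis E = 2kp/r³, so p = Er³/(2k).
p = (1.04)·(1.75)³ / (2·8.99×10⁹) = 3.100×10⁻¹⁰ C·m.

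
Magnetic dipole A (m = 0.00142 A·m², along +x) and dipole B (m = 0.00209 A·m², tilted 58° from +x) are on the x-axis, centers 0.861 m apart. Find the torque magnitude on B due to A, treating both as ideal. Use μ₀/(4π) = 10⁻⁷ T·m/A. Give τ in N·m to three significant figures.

τ ≈ 7.89×10⁻¹³ N·m

Dipole B is on the axis of dipole A, so B₁ there is axial: B₁ = (μ₀/4π)·2m₁/r³ along +x.
B₁ = 2(10⁻⁷)(0.00142)/(0.861)³ = 4.449×10⁻¹⁰ T.
τ = m₂ B₁ sinθ.
τ = (0.00209)(4.449×10⁻¹⁰)·sin58° = 7.886×10⁻¹³ N·m.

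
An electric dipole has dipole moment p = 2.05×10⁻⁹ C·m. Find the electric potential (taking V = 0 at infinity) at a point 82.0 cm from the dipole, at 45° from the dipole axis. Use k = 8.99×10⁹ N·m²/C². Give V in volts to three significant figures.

V ≈ 19.4 V

The dipole potential is V = kp cosθ / r².
V = (8.99×10⁹)(2.05×10⁻⁹)·cos45° / (0.820)² = 19.38 V.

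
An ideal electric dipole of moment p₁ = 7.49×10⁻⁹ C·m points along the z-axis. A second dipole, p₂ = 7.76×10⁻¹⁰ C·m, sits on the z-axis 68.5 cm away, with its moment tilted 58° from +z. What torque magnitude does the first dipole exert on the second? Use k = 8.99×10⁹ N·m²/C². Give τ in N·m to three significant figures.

τ ≈ 2.76×10⁻⁷ N·m

The second dipole sits on the axis of the first, so the field there is axial: E₁ = 2kp₁/r³ along +z.
E₁ = 2(8.99×10⁹)(7.49×10⁻⁹)/(0.685)³ = 419.0 N/C.
Torque on the second dipole: τ = p₂ E₁ sinθ.
τ = (7.76×10⁻¹⁰)(419.0)·sin58° = 2.757×10⁻⁷ N·m.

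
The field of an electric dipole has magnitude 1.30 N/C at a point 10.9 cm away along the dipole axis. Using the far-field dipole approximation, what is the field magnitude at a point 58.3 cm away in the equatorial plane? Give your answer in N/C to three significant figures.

E ≈ 0.00425 N/C

Dipole fields scale as 1/r³ in the far field.
The axial field is twice the equatorial field at the same r, so the geometry factor is 1/2.
E₂ = E₁ · (1/2) · (r₁/r₂)³ = 1.30 · 0.5 · (10.9/58.3)³.
(r₁/r₂)³ = (0.187)³ = 0.006535.
E₂ ≈ 0.004248 N/C.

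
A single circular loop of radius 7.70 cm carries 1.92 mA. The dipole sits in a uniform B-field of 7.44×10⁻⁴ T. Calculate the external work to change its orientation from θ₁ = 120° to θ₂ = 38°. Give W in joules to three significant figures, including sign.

Magnetic moment m = IA = Iπa² = (0.00192)·π·(0.0770)² = 3.576×10⁻⁵ A·m².
W_ext = ΔU = −mB cosθ₂ + mB cosθ₁ = mB(cosθ₁ − cosθ₂).
W = (3.576×10⁻⁵)(7.44×10⁻⁴)·(cos120° − cos38°) = (2.661×10⁻⁸)·(-1.2880) = -3.427×10⁻⁸ J.

W ≈ -3.43×10⁻⁸ J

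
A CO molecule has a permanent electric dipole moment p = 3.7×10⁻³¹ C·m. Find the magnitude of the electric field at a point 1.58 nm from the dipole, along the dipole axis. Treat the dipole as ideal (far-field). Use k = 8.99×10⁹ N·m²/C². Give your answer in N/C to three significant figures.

On the dipole axis E = 2kp/r³.
E = 2·(8.99×10⁹)(3.70×10⁻³¹) / (1.58×10⁻⁹)³ = 1.687×10⁶ N/C.

E ≈ 1.69×10⁶ N/C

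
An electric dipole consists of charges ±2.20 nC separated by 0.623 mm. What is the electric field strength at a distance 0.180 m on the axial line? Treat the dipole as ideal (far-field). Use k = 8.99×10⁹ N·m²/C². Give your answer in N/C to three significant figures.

Dipole moment p = qd = (2.20×10⁻⁹ C)(6.23×10⁻⁴ m) = 1.371×10⁻¹² C·m.
On the dipole axis E = 2kp/r³.
E = 2·(8.99×10⁹)(1.371×10⁻¹²) / (0.180)³ = 4.227 N/C.

E ≈ 4.23 N/C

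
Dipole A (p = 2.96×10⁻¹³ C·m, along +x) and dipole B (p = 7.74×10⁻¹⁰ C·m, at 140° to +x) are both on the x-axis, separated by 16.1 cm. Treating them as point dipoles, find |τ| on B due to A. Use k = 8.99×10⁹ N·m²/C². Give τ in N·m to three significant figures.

The second dipole sits on the axis of the first, so the field there is axial: E₁ = 2kp₁/r³ along +x.
E₁ = 2(8.99×10⁹)(2.96×10⁻¹³)/(0.161)³ = 1.275 N/C.
Torque on the second dipole: τ = p₂ E₁ sinθ.
τ = (7.74×10⁻¹⁰)(1.275)·sin140° = 6.345×10⁻¹⁰ N·m.

τ ≈ 6.34×10⁻¹⁰ N·m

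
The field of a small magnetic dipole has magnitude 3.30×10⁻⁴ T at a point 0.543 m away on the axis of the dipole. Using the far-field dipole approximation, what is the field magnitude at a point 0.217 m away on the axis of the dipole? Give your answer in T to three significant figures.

B ≈ 0.00517 T

Dipole fields scale as 1/r³ in the far field; the geometry is the same at both points.
B₂ = B₁ · (r₁/r₂)³ = 3.30×10⁻⁴ · (0.543/0.217)³.
(r₁/r₂)³ = (2.502)³ = 15.67.
B₂ ≈ 0.005171 T.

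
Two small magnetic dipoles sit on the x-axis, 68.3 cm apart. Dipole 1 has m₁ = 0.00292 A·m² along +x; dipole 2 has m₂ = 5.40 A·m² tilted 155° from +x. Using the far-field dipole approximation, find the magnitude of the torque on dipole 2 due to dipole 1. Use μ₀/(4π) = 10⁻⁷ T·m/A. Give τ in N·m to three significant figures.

τ ≈ 4.18×10⁻⁹ N·m

Dipole B is on the axis of dipole A, so B₁ there is axial: B₁ = (μ₀/4π)·2m₁/r³ along +x.
B₁ = 2(10⁻⁷)(0.00292)/(0.683)³ = 1.833×10⁻⁹ T.
τ = m₂ B₁ sinθ.
τ = (5.40)(1.833×10⁻⁹)·sin155° = 4.183×10⁻⁹ N·m.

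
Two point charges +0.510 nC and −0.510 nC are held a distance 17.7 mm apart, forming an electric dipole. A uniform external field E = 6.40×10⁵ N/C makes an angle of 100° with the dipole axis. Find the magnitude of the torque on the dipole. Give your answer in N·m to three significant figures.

τ ≈ 5.69×10⁻⁶ N·m

Dipole moment p = qd = (5.10×10⁻¹⁰ C)(0.0177 m) = 9.027×10⁻¹² C·m.
Torque on an electric dipole: τ = pE sinθ.
τ = (9.027×10⁻¹²)(6.40×10⁵)·sin100° = 5.690×10⁻⁶ N·m.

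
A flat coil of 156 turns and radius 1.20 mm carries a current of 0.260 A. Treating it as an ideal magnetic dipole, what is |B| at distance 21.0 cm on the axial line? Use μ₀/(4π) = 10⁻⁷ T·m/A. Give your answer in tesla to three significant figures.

B ≈ 3.96×10⁻⁹ T

m = NIA = NIπa² = 156·(0.260)·π·(0.00120)² = 1.835×10⁻⁴ A·m².
On axis B = (μ₀/4π)·2m/r³.
B = 2·(10⁻⁷)·(1.835×10⁻⁴) / (0.210)³ = 3.963×10⁻⁹ T.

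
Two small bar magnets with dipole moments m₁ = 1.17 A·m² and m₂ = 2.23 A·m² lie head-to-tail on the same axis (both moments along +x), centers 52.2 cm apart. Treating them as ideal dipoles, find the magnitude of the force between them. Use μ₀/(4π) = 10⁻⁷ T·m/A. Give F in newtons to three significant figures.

On-axis B of dipole 1: B = (μ₀/4π)·2m₁/r³. Force on dipole 2: F = m₂·dB/dr.
dB/dr = −(μ₀/4π)·6m₁/r⁴, so |F| = (μ₀/4π)·6m₁m₂/r⁴.
F = 6(10⁻⁷)(1.17)(2.23)/(0.522)⁴ = 2.108×10⁻⁵ N.

F ≈ 2.11×10⁻⁵ N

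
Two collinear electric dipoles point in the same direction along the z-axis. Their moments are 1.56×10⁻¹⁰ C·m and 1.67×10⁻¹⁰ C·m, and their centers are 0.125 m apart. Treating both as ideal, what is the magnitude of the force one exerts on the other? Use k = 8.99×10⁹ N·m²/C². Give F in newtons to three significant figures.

On-axis field of dipole 1 at distance r: E = 2kp₁/r³. Force on dipole 2 is F = p₂·dE/dr (gradient along axis).
dE/dr = −6kp₁/r⁴, so |F| = 6kp₁p₂/r⁴ (attractive for aligned moments).
F = 6(8.99×10⁹)(1.56×10⁻¹⁰)(1.67×10⁻¹⁰)/(0.125)⁴ = 5.756×10⁻⁶ N.

F ≈ 5.76×10⁻⁶ N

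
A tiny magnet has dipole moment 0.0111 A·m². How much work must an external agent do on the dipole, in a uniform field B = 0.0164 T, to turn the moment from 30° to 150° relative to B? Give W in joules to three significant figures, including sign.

W_ext = ΔU = −mB cosθ₂ + mB cosθ₁ = mB(cosθ₁ − cosθ₂).
W = (0.0111)(0.0164)·(cos30° − cos150°) = (1.820×10⁻⁴)·(+1.7321) = 3.153×10⁻⁴ J.

W ≈ 3.15×10⁻⁴ J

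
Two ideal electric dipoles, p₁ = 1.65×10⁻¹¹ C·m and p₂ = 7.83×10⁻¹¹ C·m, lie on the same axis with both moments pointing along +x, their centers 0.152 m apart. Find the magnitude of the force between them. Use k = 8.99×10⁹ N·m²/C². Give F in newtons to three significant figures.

F ≈ 1.31×10⁻⁷ N

On-axis field of dipole 1 at distance r: E = 2kp₁/r³. Force on dipole 2 is F = p₂·dE/dr (gradient along axis).
dE/dr = −6kp₁/r⁴, so |F| = 6kp₁p₂/r⁴ (attractive for aligned moments).
F = 6(8.99×10⁹)(1.65×10⁻¹¹)(7.83×10⁻¹¹)/(0.152)⁴ = 1.306×10⁻⁷ N.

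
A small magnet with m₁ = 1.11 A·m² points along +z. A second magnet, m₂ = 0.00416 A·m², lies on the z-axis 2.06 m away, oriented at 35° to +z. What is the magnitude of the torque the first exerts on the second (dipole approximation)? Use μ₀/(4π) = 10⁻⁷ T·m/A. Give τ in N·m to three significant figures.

Dipole B is on the axis of dipole A, so B₁ there is axial: B₁ = (μ₀/4π)·2m₁/r³ along +z.
B₁ = 2(10⁻⁷)(1.11)/(2.06)³ = 2.540×10⁻⁸ T.
τ = m₂ B₁ sinθ.
τ = (0.00416)(2.540×10⁻⁸)·sin35° = 6.059×10⁻¹¹ N·m.

τ ≈ 6.06×10⁻¹¹ N·m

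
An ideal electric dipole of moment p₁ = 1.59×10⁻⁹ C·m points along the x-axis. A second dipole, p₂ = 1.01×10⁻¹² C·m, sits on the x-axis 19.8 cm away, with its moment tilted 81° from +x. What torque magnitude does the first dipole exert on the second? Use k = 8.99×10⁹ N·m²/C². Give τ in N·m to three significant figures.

τ ≈ 3.67×10⁻⁹ N·m

The second dipole sits on the axis of the first, so the field there is axial: E₁ = 2kp₁/r³ along +x.
E₁ = 2(8.99×10⁹)(1.59×10⁻⁹)/(0.198)³ = 3683 N/C.
Torque on the second dipole: τ = p₂ E₁ sinθ.
τ = (1.01×10⁻¹²)(3683)·sin81° = 3.674×10⁻⁹ N·m.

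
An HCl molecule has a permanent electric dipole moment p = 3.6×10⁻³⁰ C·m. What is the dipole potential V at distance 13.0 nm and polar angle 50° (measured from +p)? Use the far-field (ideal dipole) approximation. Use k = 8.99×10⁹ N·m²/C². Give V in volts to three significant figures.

V ≈ 1.23×10⁻⁴ V

The dipole potential is V = kp cosθ / r².
V = (8.99×10⁹)(3.60×10⁻³⁰)·cos50° / (1.30×10⁻⁸)² = 1.231×10⁻⁴ V.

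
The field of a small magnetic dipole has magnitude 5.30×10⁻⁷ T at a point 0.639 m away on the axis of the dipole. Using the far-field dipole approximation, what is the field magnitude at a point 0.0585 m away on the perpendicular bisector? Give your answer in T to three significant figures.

Dipole fields scale as 1/r³ in the far field.
The axial field is twice the equatorial field at the same r, so the geometry factor is 1/2.
B₂ = B₁ · (1/2) · (r₁/r₂)³ = 5.30×10⁻⁷ · 0.5 · (0.639/0.0585)³.
(r₁/r₂)³ = (10.92)³ = 1303.
B₂ ≈ 3.454×10⁻⁴ T.

B ≈ 3.45×10⁻⁴ T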